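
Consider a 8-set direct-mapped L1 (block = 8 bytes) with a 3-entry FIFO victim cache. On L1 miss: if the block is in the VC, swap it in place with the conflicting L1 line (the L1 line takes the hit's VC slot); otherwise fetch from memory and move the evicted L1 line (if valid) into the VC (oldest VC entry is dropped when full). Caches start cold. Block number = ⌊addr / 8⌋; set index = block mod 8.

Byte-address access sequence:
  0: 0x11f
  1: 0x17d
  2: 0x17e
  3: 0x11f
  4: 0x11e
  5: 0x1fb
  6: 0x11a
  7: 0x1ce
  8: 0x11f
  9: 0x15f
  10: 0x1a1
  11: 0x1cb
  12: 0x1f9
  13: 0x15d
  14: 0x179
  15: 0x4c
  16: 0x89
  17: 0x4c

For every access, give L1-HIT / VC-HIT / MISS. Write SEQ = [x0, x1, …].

SEQ = [MISS, MISS, L1-HIT, L1-HIT, L1-HIT, MISS, L1-HIT, MISS, L1-HIT, MISS, MISS, L1-HIT, L1-HIT, L1-HIT, VC-HIT, MISS, MISS, VC-HIT]

#0 0x11f→b35/s3 MISS; vc=[]
#1 0x17d→b47/s7 MISS; vc=[]
#2 0x17e→b47/s7 L1-HIT; vc=[]
#3 0x11f→b35/s3 L1-HIT; vc=[]
#4 0x11e→b35/s3 L1-HIT; vc=[]
#5 0x1fb→b63/s7 MISS; vc=[47]
#6 0x11a→b35/s3 L1-HIT; vc=[47]
#7 0x1ce→b57/s1 MISS; vc=[47]
#8 0x11f→b35/s3 L1-HIT; vc=[47]
#9 0x15f→b43/s3 MISS; vc=[47,35]
#10 0x1a1→b52/s4 MISS; vc=[47,35]
#11 0x1cb→b57/s1 L1-HIT; vc=[47,35]
#12 0x1f9→b63/s7 L1-HIT; vc=[47,35]
#13 0x15d→b43/s3 L1-HIT; vc=[47,35]
#14 0x179→b47/s7 VC-HIT; vc=[63,35]
#15 0x4c→b9/s1 MISS; vc=[63,35,57]
#16 0x89→b17/s1 MISS; vc=[35,57,9]
#17 0x4c→b9/s1 VC-HIT; vc=[35,57,17]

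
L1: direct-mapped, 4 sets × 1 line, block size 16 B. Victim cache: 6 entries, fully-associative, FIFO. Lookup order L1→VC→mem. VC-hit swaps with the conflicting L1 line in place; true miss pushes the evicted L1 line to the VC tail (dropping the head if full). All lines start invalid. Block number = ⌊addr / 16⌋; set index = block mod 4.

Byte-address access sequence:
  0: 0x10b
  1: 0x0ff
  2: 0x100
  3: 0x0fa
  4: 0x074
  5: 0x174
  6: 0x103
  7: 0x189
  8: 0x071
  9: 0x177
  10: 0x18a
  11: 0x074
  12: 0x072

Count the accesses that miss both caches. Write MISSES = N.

MISSES = 5

0: 0x10b (blk 16, set 0) → MISS  vc=[]
1: 0xff (blk 15, set 3) → MISS  vc=[]
2: 0x100 (blk 16, set 0) → L1-HIT  vc=[]
3: 0xfa (blk 15, set 3) → L1-HIT  vc=[]
4: 0x74 (blk 7, set 3) → MISS  vc=[15]
5: 0x174 (blk 23, set 3) → MISS  vc=[15, 7]
6: 0x103 (blk 16, set 0) → L1-HIT  vc=[15, 7]
7: 0x189 (blk 24, set 0) → MISS  vc=[15, 7, 16]
8: 0x71 (blk 7, set 3) → VC-HIT  vc=[15, 23, 16]
9: 0x177 (blk 23, set 3) → VC-HIT  vc=[15, 7, 16]
10: 0x18a (blk 24, set 0) → L1-HIT  vc=[15, 7, 16]
11: 0x74 (blk 7, set 3) → VC-HIT  vc=[15, 23, 16]
12: 0x72 (blk 7, set 3) → L1-HIT  vc=[15, 23, 16]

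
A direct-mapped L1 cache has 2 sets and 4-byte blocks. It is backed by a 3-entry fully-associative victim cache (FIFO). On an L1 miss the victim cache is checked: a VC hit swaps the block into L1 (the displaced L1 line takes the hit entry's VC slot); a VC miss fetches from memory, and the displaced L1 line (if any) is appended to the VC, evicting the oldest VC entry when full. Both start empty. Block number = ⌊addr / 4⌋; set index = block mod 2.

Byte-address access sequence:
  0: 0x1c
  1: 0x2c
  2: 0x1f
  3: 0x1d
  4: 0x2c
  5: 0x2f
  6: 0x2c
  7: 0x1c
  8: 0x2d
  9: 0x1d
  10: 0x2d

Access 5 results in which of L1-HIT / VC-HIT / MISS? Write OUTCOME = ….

  [0] addr=0x1c blk=7 s=1: MISS | VC []
  [1] addr=0x2c blk=11 s=1: MISS | VC [7]
  [2] addr=0x1f blk=7 s=1: VC-HIT | VC [11]
  [3] addr=0x1d blk=7 s=1: L1-HIT | VC [11]
  [4] addr=0x2c blk=11 s=1: VC-HIT | VC [7]
  [5] addr=0x2f blk=11 s=1: L1-HIT | VC [7]
  [6] addr=0x2c blk=11 s=1: L1-HIT | VC [7]
  [7] addr=0x1c blk=7 s=1: VC-HIT | VC [11]
  [8] addr=0x2d blk=11 s=1: VC-HIT | VC [7]
  [9] addr=0x1d blk=7 s=1: VC-HIT | VC [11]
  [10] addr=0x2d blk=11 s=1: VC-HIT | VC [7]

OUTCOME = L1-HIT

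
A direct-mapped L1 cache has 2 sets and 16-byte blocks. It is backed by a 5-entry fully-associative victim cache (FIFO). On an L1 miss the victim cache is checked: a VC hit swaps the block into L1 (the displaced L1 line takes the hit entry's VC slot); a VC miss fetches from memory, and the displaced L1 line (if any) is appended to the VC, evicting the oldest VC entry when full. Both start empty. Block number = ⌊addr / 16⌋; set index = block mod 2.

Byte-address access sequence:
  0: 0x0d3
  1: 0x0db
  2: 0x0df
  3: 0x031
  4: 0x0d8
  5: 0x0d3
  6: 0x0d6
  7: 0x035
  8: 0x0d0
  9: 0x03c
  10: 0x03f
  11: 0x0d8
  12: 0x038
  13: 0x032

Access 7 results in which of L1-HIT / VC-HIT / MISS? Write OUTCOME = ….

OUTCOME = VC-HIT

0: 0xd3 (blk 13, set 1) → MISS  vc=[]
1: 0xdb (blk 13, set 1) → L1-HIT  vc=[]
2: 0xdf (blk 13, set 1) → L1-HIT  vc=[]
3: 0x31 (blk 3, set 1) → MISS  vc=[13]
4: 0xd8 (blk 13, set 1) → VC-HIT  vc=[3]
5: 0xd3 (blk 13, set 1) → L1-HIT  vc=[3]
6: 0xd6 (blk 13, set 1) → L1-HIT  vc=[3]
7: 0x35 (blk 3, set 1) → VC-HIT  vc=[13]
8: 0xd0 (blk 13, set 1) → VC-HIT  vc=[3]
9: 0x3c (blk 3, set 1) → VC-HIT  vc=[13]
10: 0x3f (blk 3, set 1) → L1-HIT  vc=[13]
11: 0xd8 (blk 13, set 1) → VC-HIT  vc=[3]
12: 0x38 (blk 3, set 1) → VC-HIT  vc=[13]
13: 0x32 (blk 3, set 1) → L1-HIT  vc=[13]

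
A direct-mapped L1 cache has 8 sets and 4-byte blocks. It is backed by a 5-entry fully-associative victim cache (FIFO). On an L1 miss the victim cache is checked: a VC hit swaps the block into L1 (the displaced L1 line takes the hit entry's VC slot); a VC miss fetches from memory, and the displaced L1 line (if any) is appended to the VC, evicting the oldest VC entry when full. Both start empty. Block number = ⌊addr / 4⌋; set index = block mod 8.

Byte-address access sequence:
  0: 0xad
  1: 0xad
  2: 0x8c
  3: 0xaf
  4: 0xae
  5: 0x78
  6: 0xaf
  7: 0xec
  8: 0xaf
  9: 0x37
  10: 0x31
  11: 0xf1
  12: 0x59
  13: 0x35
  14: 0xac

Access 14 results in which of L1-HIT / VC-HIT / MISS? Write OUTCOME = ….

  [0] addr=0xad blk=43 s=3: MISS | VC []
  [1] addr=0xad blk=43 s=3: L1-HIT | VC []
  [2] addr=0x8c blk=35 s=3: MISS | VC [43]
  [3] addr=0xaf blk=43 s=3: VC-HIT | VC [35]
  [4] addr=0xae blk=43 s=3: L1-HIT | VC [35]
  [5] addr=0x78 blk=30 s=6: MISS | VC [35]
  [6] addr=0xaf blk=43 s=3: L1-HIT | VC [35]
  [7] addr=0xec blk=59 s=3: MISS | VC [35, 43]
  [8] addr=0xaf blk=43 s=3: VC-HIT | VC [35, 59]
  [9] addr=0x37 blk=13 s=5: MISS | VC [35, 59]
  [10] addr=0x31 blk=12 s=4: MISS | VC [35, 59]
  [11] addr=0xf1 blk=60 s=4: MISS | VC [35, 59, 12]
  [12] addr=0x59 blk=22 s=6: MISS | VC [35, 59, 12, 30]
  [13] addr=0x35 blk=13 s=5: L1-HIT | VC [35, 59, 12, 30]
  [14] addr=0xac blk=43 s=3: L1-HIT | VC [35, 59, 12, 30]

OUTCOME = L1-HIT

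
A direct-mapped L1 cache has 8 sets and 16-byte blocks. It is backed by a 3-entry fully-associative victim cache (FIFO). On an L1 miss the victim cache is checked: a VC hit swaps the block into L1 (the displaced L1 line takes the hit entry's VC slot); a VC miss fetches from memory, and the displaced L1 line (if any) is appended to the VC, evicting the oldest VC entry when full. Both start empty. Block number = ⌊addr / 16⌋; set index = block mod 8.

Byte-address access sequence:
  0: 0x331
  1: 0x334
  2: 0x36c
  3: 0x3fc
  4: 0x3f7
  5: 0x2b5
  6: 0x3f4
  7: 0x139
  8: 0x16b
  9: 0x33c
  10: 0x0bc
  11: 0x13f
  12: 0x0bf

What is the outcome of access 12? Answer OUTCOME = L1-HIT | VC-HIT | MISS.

OUTCOME = VC-HIT

#0 0x331→b51/s3 MISS; vc=[]
#1 0x334→b51/s3 L1-HIT; vc=[]
#2 0x36c→b54/s6 MISS; vc=[]
#3 0x3fc→b63/s7 MISS; vc=[]
#4 0x3f7→b63/s7 L1-HIT; vc=[]
#5 0x2b5→b43/s3 MISS; vc=[51]
#6 0x3f4→b63/s7 L1-HIT; vc=[51]
#7 0x139→b19/s3 MISS; vc=[51,43]
#8 0x16b→b22/s6 MISS; vc=[51,43,54]
#9 0x33c→b51/s3 VC-HIT; vc=[19,43,54]
#10 0xbc→b11/s3 MISS; vc=[43,54,51]
#11 0x13f→b19/s3 MISS; vc=[54,51,11]
#12 0xbf→b11/s3 VC-HIT; vc=[54,51,19]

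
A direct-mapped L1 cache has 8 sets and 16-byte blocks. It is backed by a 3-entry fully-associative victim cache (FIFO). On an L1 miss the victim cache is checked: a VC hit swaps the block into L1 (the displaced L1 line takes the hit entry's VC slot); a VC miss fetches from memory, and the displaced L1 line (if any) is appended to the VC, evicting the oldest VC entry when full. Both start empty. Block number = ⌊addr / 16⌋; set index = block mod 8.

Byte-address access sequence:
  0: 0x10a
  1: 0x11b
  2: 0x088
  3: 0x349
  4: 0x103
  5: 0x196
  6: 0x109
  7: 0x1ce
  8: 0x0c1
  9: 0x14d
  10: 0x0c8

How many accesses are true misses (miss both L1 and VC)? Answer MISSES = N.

MISSES = 8

0: 0x10a (blk 16, set 0) → MISS  vc=[]
1: 0x11b (blk 17, set 1) → MISS  vc=[]
2: 0x88 (blk 8, set 0) → MISS  vc=[16]
3: 0x349 (blk 52, set 4) → MISS  vc=[16]
4: 0x103 (blk 16, set 0) → VC-HIT  vc=[8]
5: 0x196 (blk 25, set 1) → MISS  vc=[8, 17]
6: 0x109 (blk 16, set 0) → L1-HIT  vc=[8, 17]
7: 0x1ce (blk 28, set 4) → MISS  vc=[8, 17, 52]
8: 0xc1 (blk 12, set 4) → MISS  vc=[17, 52, 28]
9: 0x14d (blk 20, set 4) → MISS  vc=[52, 28, 12]
10: 0xc8 (blk 12, set 4) → VC-HIT  vc=[52, 28, 20]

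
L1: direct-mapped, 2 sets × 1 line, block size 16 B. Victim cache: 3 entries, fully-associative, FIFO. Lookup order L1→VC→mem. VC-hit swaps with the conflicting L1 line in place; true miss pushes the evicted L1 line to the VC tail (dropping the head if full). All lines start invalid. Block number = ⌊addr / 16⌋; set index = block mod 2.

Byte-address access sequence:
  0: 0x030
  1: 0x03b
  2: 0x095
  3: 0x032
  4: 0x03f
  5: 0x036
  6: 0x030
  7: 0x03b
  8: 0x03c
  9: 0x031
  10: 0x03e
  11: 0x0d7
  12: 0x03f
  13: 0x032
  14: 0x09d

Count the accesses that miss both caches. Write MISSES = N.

#0 0x30→b3/s1 MISS; vc=[]
#1 0x3b→b3/s1 L1-HIT; vc=[]
#2 0x95→b9/s1 MISS; vc=[3]
#3 0x32→b3/s1 VC-HIT; vc=[9]
#4 0x3f→b3/s1 L1-HIT; vc=[9]
#5 0x36→b3/s1 L1-HIT; vc=[9]
#6 0x30→b3/s1 L1-HIT; vc=[9]
#7 0x3b→b3/s1 L1-HIT; vc=[9]
#8 0x3c→b3/s1 L1-HIT; vc=[9]
#9 0x31→b3/s1 L1-HIT; vc=[9]
#10 0x3e→b3/s1 L1-HIT; vc=[9]
#11 0xd7→b13/s1 MISS; vc=[9,3]
#12 0x3f→b3/s1 VC-HIT; vc=[9,13]
#13 0x32→b3/s1 L1-HIT; vc=[9,13]
#14 0x9d→b9/s1 VC-HIT; vc=[3,13]

MISSES = 3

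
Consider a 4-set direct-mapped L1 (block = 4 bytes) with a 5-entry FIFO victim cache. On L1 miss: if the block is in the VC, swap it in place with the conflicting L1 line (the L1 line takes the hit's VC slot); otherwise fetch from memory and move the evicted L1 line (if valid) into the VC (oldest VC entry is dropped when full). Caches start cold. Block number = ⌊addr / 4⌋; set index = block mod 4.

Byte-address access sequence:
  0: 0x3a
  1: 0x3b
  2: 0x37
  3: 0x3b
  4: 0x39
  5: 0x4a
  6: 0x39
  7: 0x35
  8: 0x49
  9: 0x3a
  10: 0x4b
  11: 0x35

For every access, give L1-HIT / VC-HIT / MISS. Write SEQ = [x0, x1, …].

  [0] addr=0x3a blk=14 s=2: MISS | VC []
  [1] addr=0x3b blk=14 s=2: L1-HIT | VC []
  [2] addr=0x37 blk=13 s=1: MISS | VC []
  [3] addr=0x3b blk=14 s=2: L1-HIT | VC []
  [4] addr=0x39 blk=14 s=2: L1-HIT | VC []
  [5] addr=0x4a blk=18 s=2: MISS | VC [14]
  [6] addr=0x39 blk=14 s=2: VC-HIT | VC [18]
  [7] addr=0x35 blk=13 s=1: L1-HIT | VC [18]
  [8] addr=0x49 blk=18 s=2: VC-HIT | VC [14]
  [9] addr=0x3a blk=14 s=2: VC-HIT | VC [18]
  [10] addr=0x4b blk=18 s=2: VC-HIT | VC [14]
  [11] addr=0x35 blk=13 s=1: L1-HIT | VC [14]

SEQ = [MISS, L1-HIT, MISS, L1-HIT, L1-HIT, MISS, VC-HIT, L1-HIT, VC-HIT, VC-HIT, VC-HIT, L1-HIT]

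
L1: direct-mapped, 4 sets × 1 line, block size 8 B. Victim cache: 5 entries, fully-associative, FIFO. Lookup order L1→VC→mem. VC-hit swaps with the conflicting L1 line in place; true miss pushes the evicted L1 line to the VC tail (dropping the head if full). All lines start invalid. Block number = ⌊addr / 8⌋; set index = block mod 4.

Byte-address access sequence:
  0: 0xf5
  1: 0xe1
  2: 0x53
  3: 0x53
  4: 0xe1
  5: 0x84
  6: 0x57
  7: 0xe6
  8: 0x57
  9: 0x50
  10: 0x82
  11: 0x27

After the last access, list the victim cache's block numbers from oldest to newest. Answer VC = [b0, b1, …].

0: 0xf5 (blk 30, set 2) → MISS  vc=[]
1: 0xe1 (blk 28, set 0) → MISS  vc=[]
2: 0x53 (blk 10, set 2) → MISS  vc=[30]
3: 0x53 (blk 10, set 2) → L1-HIT  vc=[30]
4: 0xe1 (blk 28, set 0) → L1-HIT  vc=[30]
5: 0x84 (blk 16, set 0) → MISS  vc=[30, 28]
6: 0x57 (blk 10, set 2) → L1-HIT  vc=[30, 28]
7: 0xe6 (blk 28, set 0) → VC-HIT  vc=[30, 16]
8: 0x57 (blk 10, set 2) → L1-HIT  vc=[30, 16]
9: 0x50 (blk 10, set 2) → L1-HIT  vc=[30, 16]
10: 0x82 (blk 16, set 0) → VC-HIT  vc=[30, 28]
11: 0x27 (blk 4, set 0) → MISS  vc=[30, 28, 16]

VC = [30, 28, 16]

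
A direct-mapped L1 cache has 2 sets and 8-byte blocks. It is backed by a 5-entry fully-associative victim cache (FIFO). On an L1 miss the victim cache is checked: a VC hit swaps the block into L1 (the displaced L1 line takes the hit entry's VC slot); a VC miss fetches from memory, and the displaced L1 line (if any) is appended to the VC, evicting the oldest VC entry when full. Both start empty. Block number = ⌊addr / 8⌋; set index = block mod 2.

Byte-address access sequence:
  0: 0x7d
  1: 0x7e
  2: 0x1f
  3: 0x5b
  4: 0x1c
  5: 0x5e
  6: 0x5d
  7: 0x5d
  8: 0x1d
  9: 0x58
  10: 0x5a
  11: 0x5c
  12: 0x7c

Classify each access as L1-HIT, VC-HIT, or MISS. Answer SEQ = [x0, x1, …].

0: 0x7d (blk 15, set 1) → MISS  vc=[]
1: 0x7e (blk 15, set 1) → L1-HIT  vc=[]
2: 0x1f (blk 3, set 1) → MISS  vc=[15]
3: 0x5b (blk 11, set 1) → MISS  vc=[15, 3]
4: 0x1c (blk 3, set 1) → VC-HIT  vc=[15, 11]
5: 0x5e (blk 11, set 1) → VC-HIT  vc=[15, 3]
6: 0x5d (blk 11, set 1) → L1-HIT  vc=[15, 3]
7: 0x5d (blk 11, set 1) → L1-HIT  vc=[15, 3]
8: 0x1d (blk 3, set 1) → VC-HIT  vc=[15, 11]
9: 0x58 (blk 11, set 1) → VC-HIT  vc=[15, 3]
10: 0x5a (blk 11, set 1) → L1-HIT  vc=[15, 3]
11: 0x5c (blk 11, set 1) → L1-HIT  vc=[15, 3]
12: 0x7c (blk 15, set 1) → VC-HIT  vc=[11, 3]

SEQ = [MISS, L1-HIT, MISS, MISS, VC-HIT, VC-HIT, L1-HIT, L1-HIT, VC-HIT, VC-HIT, L1-HIT, L1-HIT, VC-HIT]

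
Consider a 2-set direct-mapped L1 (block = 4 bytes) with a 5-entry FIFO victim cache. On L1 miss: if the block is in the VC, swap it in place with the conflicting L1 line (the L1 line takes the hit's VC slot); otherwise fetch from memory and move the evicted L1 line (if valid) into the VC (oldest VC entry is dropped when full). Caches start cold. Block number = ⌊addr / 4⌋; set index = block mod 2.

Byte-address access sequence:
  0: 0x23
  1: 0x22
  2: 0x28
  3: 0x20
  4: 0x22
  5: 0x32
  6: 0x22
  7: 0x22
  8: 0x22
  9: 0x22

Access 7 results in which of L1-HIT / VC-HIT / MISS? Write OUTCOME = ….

OUTCOME = L1-HIT

#0 0x23→b8/s0 MISS; vc=[]
#1 0x22→b8/s0 L1-HIT; vc=[]
#2 0x28→b10/s0 MISS; vc=[8]
#3 0x20→b8/s0 VC-HIT; vc=[10]
#4 0x22→b8/s0 L1-HIT; vc=[10]
#5 0x32→b12/s0 MISS; vc=[10,8]
#6 0x22→b8/s0 VC-HIT; vc=[10,12]
#7 0x22→b8/s0 L1-HIT; vc=[10,12]
#8 0x22→b8/s0 L1-HIT; vc=[10,12]
#9 0x22→b8/s0 L1-HIT; vc=[10,12]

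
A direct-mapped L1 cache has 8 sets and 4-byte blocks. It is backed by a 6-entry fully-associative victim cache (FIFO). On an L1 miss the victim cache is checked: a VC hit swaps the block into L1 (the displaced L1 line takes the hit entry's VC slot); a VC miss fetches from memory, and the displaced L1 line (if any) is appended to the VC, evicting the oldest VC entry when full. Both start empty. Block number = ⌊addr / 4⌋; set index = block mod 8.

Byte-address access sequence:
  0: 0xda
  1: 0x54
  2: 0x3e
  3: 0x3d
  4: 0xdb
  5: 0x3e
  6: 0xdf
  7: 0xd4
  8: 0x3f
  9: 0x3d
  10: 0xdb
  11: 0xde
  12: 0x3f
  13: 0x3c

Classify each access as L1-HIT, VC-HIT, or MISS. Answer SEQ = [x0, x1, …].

SEQ = [MISS, MISS, MISS, L1-HIT, L1-HIT, L1-HIT, MISS, MISS, VC-HIT, L1-HIT, L1-HIT, VC-HIT, VC-HIT, L1-HIT]

0: 0xda (blk 54, set 6) → MISS  vc=[]
1: 0x54 (blk 21, set 5) → MISS  vc=[]
2: 0x3e (blk 15, set 7) → MISS  vc=[]
3: 0x3d (blk 15, set 7) → L1-HIT  vc=[]
4: 0xdb (blk 54, set 6) → L1-HIT  vc=[]
5: 0x3e (blk 15, set 7) → L1-HIT  vc=[]
6: 0xdf (blk 55, set 7) → MISS  vc=[15]
7: 0xd4 (blk 53, set 5) → MISS  vc=[15, 21]
8: 0x3f (blk 15, set 7) → VC-HIT  vc=[55, 21]
9: 0x3d (blk 15, set 7) → L1-HIT  vc=[55, 21]
10: 0xdb (blk 54, set 6) → L1-HIT  vc=[55, 21]
11: 0xde (blk 55, set 7) → VC-HIT  vc=[15, 21]
12: 0x3f (blk 15, set 7) → VC-HIT  vc=[55, 21]
13: 0x3c (blk 15, set 7) → L1-HIT  vc=[55, 21]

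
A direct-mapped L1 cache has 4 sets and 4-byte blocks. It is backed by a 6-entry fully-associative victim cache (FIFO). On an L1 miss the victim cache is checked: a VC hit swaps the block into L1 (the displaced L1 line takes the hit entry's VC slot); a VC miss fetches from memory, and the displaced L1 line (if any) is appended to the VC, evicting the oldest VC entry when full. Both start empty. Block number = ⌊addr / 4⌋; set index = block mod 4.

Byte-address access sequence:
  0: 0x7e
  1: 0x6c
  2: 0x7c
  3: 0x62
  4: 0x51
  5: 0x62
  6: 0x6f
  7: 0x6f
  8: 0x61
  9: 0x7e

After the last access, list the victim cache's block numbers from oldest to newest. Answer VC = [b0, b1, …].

#0 0x7e→b31/s3 MISS; vc=[]
#1 0x6c→b27/s3 MISS; vc=[31]
#2 0x7c→b31/s3 VC-HIT; vc=[27]
#3 0x62→b24/s0 MISS; vc=[27]
#4 0x51→b20/s0 MISS; vc=[27,24]
#5 0x62→b24/s0 VC-HIT; vc=[27,20]
#6 0x6f→b27/s3 VC-HIT; vc=[31,20]
#7 0x6f→b27/s3 L1-HIT; vc=[31,20]
#8 0x61→b24/s0 L1-HIT; vc=[31,20]
#9 0x7e→b31/s3 VC-HIT; vc=[27,20]

VC = [27, 20]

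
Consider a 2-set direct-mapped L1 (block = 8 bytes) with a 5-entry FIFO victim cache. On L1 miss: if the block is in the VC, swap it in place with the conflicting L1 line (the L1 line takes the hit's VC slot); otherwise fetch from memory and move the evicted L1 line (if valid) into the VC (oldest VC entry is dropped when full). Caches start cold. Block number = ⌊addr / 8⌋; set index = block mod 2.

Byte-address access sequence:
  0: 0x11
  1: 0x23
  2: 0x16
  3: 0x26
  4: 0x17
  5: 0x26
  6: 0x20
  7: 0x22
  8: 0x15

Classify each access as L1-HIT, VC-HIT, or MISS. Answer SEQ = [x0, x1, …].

SEQ = [MISS, MISS, VC-HIT, VC-HIT, VC-HIT, VC-HIT, L1-HIT, L1-HIT, VC-HIT]

  [0] addr=0x11 blk=2 s=0: MISS | VC []
  [1] addr=0x23 blk=4 s=0: MISS | VC [2]
  [2] addr=0x16 blk=2 s=0: VC-HIT | VC [4]
  [3] addr=0x26 blk=4 s=0: VC-HIT | VC [2]
  [4] addr=0x17 blk=2 s=0: VC-HIT | VC [4]
  [5] addr=0x26 blk=4 s=0: VC-HIT | VC [2]
  [6] addr=0x20 blk=4 s=0: L1-HIT | VC [2]
  [7] addr=0x22 blk=4 s=0: L1-HIT | VC [2]
  [8] addr=0x15 blk=2 s=0: VC-HIT | VC [4]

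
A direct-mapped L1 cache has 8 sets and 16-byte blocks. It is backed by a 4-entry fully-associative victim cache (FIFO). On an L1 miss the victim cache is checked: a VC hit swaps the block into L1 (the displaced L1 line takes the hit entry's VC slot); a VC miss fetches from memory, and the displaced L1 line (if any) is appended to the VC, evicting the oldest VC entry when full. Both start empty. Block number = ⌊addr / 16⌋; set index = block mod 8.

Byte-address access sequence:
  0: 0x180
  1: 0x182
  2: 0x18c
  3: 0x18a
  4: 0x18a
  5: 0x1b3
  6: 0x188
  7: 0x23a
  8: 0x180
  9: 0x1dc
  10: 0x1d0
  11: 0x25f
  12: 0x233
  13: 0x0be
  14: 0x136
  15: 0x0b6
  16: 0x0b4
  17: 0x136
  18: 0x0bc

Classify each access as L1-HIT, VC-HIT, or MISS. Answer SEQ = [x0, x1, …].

SEQ = [MISS, L1-HIT, L1-HIT, L1-HIT, L1-HIT, MISS, L1-HIT, MISS, L1-HIT, MISS, L1-HIT, MISS, L1-HIT, MISS, MISS, VC-HIT, L1-HIT, VC-HIT, VC-HIT]

  [0] addr=0x180 blk=24 s=0: MISS | VC []
  [1] addr=0x182 blk=24 s=0: L1-HIT | VC []
  [2] addr=0x18c blk=24 s=0: L1-HIT | VC []
  [3] addr=0x18a blk=24 s=0: L1-HIT | VC []
  [4] addr=0x18a blk=24 s=0: L1-HIT | VC []
  [5] addr=0x1b3 blk=27 s=3: MISS | VC []
  [6] addr=0x188 blk=24 s=0: L1-HIT | VC []
  [7] addr=0x23a blk=35 s=3: MISS | VC [27]
  [8] addr=0x180 blk=24 s=0: L1-HIT | VC [27]
  [9] addr=0x1dc blk=29 s=5: MISS | VC [27]
  [10] addr=0x1d0 blk=29 s=5: L1-HIT | VC [27]
  [11] addr=0x25f blk=37 s=5: MISS | VC [27, 29]
  [12] addr=0x233 blk=35 s=3: L1-HIT | VC [27, 29]
  [13] addr=0xbe blk=11 s=3: MISS | VC [27, 29, 35]
  [14] addr=0x136 blk=19 s=3: MISS | VC [27, 29, 35, 11]
  [15] addr=0xb6 blk=11 s=3: VC-HIT | VC [27, 29, 35, 19]
  [16] addr=0xb4 blk=11 s=3: L1-HIT | VC [27, 29, 35, 19]
  [17] addr=0x136 blk=19 s=3: VC-HIT | VC [27, 29, 35, 11]
  [18] addr=0xbc blk=11 s=3: VC-HIT | VC [27, 29, 35, 19]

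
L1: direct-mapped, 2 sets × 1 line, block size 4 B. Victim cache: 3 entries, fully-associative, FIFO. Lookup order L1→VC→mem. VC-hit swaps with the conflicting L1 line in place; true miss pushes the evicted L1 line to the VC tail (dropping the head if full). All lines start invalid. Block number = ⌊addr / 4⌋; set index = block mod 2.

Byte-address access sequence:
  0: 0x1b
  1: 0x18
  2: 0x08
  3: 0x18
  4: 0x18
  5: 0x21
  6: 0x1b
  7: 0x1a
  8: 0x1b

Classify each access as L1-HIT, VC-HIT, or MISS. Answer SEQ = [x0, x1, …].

  [0] addr=0x1b blk=6 s=0: MISS | VC []
  [1] addr=0x18 blk=6 s=0: L1-HIT | VC []
  [2] addr=0x8 blk=2 s=0: MISS | VC [6]
  [3] addr=0x18 blk=6 s=0: VC-HIT | VC [2]
  [4] addr=0x18 blk=6 s=0: L1-HIT | VC [2]
  [5] addr=0x21 blk=8 s=0: MISS | VC [2, 6]
  [6] addr=0x1b blk=6 s=0: VC-HIT | VC [2, 8]
  [7] addr=0x1a blk=6 s=0: L1-HIT | VC [2, 8]
  [8] addr=0x1b blk=6 s=0: L1-HIT | VC [2, 8]

SEQ = [MISS, L1-HIT, MISS, VC-HIT, L1-HIT, MISS, VC-HIT, L1-HIT, L1-HIT]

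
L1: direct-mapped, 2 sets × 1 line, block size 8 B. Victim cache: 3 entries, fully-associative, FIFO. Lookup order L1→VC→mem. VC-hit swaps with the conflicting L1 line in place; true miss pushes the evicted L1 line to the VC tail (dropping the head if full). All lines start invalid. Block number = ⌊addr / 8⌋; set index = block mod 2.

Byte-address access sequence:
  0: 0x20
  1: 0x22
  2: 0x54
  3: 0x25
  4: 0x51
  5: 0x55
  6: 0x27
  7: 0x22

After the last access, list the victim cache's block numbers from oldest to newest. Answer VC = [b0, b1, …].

  [0] addr=0x20 blk=4 s=0: MISS | VC []
  [1] addr=0x22 blk=4 s=0: L1-HIT | VC []
  [2] addr=0x54 blk=10 s=0: MISS | VC [4]
  [3] addr=0x25 blk=4 s=0: VC-HIT | VC [10]
  [4] addr=0x51 blk=10 s=0: VC-HIT | VC [4]
  [5] addr=0x55 blk=10 s=0: L1-HIT | VC [4]
  [6] addr=0x27 blk=4 s=0: VC-HIT | VC [10]
  [7] addr=0x22 blk=4 s=0: L1-HIT | VC [10]

VC = [10]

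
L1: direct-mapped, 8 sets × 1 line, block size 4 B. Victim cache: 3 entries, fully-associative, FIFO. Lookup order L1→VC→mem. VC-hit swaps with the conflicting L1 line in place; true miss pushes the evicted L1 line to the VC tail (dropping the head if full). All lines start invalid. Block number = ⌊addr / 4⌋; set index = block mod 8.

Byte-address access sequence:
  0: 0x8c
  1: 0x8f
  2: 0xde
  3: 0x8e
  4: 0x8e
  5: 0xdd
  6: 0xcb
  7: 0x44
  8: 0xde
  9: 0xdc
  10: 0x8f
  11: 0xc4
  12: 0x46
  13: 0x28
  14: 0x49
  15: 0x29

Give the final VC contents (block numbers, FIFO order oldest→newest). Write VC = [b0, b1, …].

VC = [49, 50, 18]

#0 0x8c→b35/s3 MISS; vc=[]
#1 0x8f→b35/s3 L1-HIT; vc=[]
#2 0xde→b55/s7 MISS; vc=[]
#3 0x8e→b35/s3 L1-HIT; vc=[]
#4 0x8e→b35/s3 L1-HIT; vc=[]
#5 0xdd→b55/s7 L1-HIT; vc=[]
#6 0xcb→b50/s2 MISS; vc=[]
#7 0x44→b17/s1 MISS; vc=[]
#8 0xde→b55/s7 L1-HIT; vc=[]
#9 0xdc→b55/s7 L1-HIT; vc=[]
#10 0x8f→b35/s3 L1-HIT; vc=[]
#11 0xc4→b49/s1 MISS; vc=[17]
#12 0x46→b17/s1 VC-HIT; vc=[49]
#13 0x28→b10/s2 MISS; vc=[49,50]
#14 0x49→b18/s2 MISS; vc=[49,50,10]
#15 0x29→b10/s2 VC-HIT; vc=[49,50,18]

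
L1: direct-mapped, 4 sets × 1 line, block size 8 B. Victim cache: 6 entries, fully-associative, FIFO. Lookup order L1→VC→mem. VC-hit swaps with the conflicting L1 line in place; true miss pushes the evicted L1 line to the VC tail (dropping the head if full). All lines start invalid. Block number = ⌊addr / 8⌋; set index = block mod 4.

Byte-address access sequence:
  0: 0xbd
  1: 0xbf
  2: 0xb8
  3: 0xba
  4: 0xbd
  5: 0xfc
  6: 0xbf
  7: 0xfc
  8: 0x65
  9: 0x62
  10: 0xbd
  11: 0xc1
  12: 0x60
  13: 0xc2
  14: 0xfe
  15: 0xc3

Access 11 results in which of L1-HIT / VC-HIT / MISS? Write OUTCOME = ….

  [0] addr=0xbd blk=23 s=3: MISS | VC []
  [1] addr=0xbf blk=23 s=3: L1-HIT | VC []
  [2] addr=0xb8 blk=23 s=3: L1-HIT | VC []
  [3] addr=0xba blk=23 s=3: L1-HIT | VC []
  [4] addr=0xbd blk=23 s=3: L1-HIT | VC []
  [5] addr=0xfc blk=31 s=3: MISS | VC [23]
  [6] addr=0xbf blk=23 s=3: VC-HIT | VC [31]
  [7] addr=0xfc blk=31 s=3: VC-HIT | VC [23]
  [8] addr=0x65 blk=12 s=0: MISS | VC [23]
  [9] addr=0x62 blk=12 s=0: L1-HIT | VC [23]
  [10] addr=0xbd blk=23 s=3: VC-HIT | VC [31]
  [11] addr=0xc1 blk=24 s=0: MISS | VC [31, 12]
  [12] addr=0x60 blk=12 s=0: VC-HIT | VC [31, 24]
  [13] addr=0xc2 blk=24 s=0: VC-HIT | VC [31, 12]
  [14] addr=0xfe blk=31 s=3: VC-HIT | VC [23, 12]
  [15] addr=0xc3 blk=24 s=0: L1-HIT | VC [23, 12]

OUTCOME = MISS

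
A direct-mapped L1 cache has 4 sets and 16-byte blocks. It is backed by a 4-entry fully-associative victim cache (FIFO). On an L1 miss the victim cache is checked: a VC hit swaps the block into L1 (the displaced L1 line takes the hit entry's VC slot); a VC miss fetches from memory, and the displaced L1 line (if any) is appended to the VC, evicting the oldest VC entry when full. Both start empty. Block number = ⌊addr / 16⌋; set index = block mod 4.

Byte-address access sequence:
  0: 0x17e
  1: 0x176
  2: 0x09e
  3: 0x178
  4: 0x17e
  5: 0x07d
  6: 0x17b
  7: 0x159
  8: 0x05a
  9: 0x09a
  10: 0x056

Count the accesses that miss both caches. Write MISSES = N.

MISSES = 5

0: 0x17e (blk 23, set 3) → MISS  vc=[]
1: 0x176 (blk 23, set 3) → L1-HIT  vc=[]
2: 0x9e (blk 9, set 1) → MISS  vc=[]
3: 0x178 (blk 23, set 3) → L1-HIT  vc=[]
4: 0x17e (blk 23, set 3) → L1-HIT  vc=[]
5: 0x7d (blk 7, set 3) → MISS  vc=[23]
6: 0x17b (blk 23, set 3) → VC-HIT  vc=[7]
7: 0x159 (blk 21, set 1) → MISS  vc=[7, 9]
8: 0x5a (blk 5, set 1) → MISS  vc=[7, 9, 21]
9: 0x9a (blk 9, set 1) → VC-HIT  vc=[7, 5, 21]
10: 0x56 (blk 5, set 1) → VC-HIT  vc=[7, 9, 21]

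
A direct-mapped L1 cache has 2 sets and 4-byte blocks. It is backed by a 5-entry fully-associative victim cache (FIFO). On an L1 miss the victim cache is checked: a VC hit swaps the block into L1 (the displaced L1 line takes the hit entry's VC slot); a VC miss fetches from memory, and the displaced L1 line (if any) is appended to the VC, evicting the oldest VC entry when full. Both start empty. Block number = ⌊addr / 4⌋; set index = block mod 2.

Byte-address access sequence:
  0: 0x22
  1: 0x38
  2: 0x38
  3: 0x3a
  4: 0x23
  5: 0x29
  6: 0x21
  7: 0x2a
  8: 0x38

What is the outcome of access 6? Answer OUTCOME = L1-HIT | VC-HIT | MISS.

OUTCOME = VC-HIT

#0 0x22→b8/s0 MISS; vc=[]
#1 0x38→b14/s0 MISS; vc=[8]
#2 0x38→b14/s0 L1-HIT; vc=[8]
#3 0x3a→b14/s0 L1-HIT; vc=[8]
#4 0x23→b8/s0 VC-HIT; vc=[14]
#5 0x29→b10/s0 MISS; vc=[14,8]
#6 0x21→b8/s0 VC-HIT; vc=[14,10]
#7 0x2a→b10/s0 VC-HIT; vc=[14,8]
#8 0x38→b14/s0 VC-HIT; vc=[10,8]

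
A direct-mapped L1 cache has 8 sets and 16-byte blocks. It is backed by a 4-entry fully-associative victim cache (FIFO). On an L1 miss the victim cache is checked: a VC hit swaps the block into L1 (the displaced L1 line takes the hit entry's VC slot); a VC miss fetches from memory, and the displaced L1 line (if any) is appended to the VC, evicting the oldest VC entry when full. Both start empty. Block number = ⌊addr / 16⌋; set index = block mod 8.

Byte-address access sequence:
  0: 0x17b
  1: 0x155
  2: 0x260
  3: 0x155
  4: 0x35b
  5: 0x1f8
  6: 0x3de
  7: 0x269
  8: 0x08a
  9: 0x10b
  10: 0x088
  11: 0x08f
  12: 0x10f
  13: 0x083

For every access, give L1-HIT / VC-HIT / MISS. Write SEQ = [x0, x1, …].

SEQ = [MISS, MISS, MISS, L1-HIT, MISS, MISS, MISS, L1-HIT, MISS, MISS, VC-HIT, L1-HIT, VC-HIT, VC-HIT]

0: 0x17b (blk 23, set 7) → MISS  vc=[]
1: 0x155 (blk 21, set 5) → MISS  vc=[]
2: 0x260 (blk 38, set 6) → MISS  vc=[]
3: 0x155 (blk 21, set 5) → L1-HIT  vc=[]
4: 0x35b (blk 53, set 5) → MISS  vc=[21]
5: 0x1f8 (blk 31, set 7) → MISS  vc=[21, 23]
6: 0x3de (blk 61, set 5) → MISS  vc=[21, 23, 53]
7: 0x269 (blk 38, set 6) → L1-HIT  vc=[21, 23, 53]
8: 0x8a (blk 8, set 0) → MISS  vc=[21, 23, 53]
9: 0x10b (blk 16, set 0) → MISS  vc=[21, 23, 53, 8]
10: 0x88 (blk 8, set 0) → VC-HIT  vc=[21, 23, 53, 16]
11: 0x8f (blk 8, set 0) → L1-HIT  vc=[21, 23, 53, 16]
12: 0x10f (blk 16, set 0) → VC-HIT  vc=[21, 23, 53, 8]
13: 0x83 (blk 8, set 0) → VC-HIT  vc=[21, 23, 53, 16]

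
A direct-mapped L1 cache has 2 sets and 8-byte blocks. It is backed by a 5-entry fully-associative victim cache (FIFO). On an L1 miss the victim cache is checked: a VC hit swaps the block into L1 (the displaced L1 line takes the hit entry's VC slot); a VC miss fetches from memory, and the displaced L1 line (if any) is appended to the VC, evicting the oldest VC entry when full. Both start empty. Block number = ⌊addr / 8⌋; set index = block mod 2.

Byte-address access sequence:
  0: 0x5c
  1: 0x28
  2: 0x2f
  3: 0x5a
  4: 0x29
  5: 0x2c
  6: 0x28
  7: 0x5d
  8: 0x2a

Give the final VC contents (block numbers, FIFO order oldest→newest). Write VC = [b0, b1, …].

VC = [11]

0: 0x5c (blk 11, set 1) → MISS  vc=[]
1: 0x28 (blk 5, set 1) → MISS  vc=[11]
2: 0x2f (blk 5, set 1) → L1-HIT  vc=[11]
3: 0x5a (blk 11, set 1) → VC-HIT  vc=[5]
4: 0x29 (blk 5, set 1) → VC-HIT  vc=[11]
5: 0x2c (blk 5, set 1) → L1-HIT  vc=[11]
6: 0x28 (blk 5, set 1) → L1-HIT  vc=[11]
7: 0x5d (blk 11, set 1) → VC-HIT  vc=[5]
8: 0x2a (blk 5, set 1) → VC-HIT  vc=[11]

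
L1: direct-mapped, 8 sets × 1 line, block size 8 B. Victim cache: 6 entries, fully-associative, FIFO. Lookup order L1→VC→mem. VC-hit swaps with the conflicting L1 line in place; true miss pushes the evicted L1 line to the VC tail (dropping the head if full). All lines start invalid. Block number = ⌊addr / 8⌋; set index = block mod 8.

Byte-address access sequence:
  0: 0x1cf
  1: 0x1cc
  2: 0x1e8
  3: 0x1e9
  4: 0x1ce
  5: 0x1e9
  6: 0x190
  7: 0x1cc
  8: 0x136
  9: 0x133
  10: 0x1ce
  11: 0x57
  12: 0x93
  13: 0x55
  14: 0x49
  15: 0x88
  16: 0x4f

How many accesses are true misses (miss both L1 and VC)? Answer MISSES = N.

0: 0x1cf (blk 57, set 1) → MISS  vc=[]
1: 0x1cc (blk 57, set 1) → L1-HIT  vc=[]
2: 0x1e8 (blk 61, set 5) → MISS  vc=[]
3: 0x1e9 (blk 61, set 5) → L1-HIT  vc=[]
4: 0x1ce (blk 57, set 1) → L1-HIT  vc=[]
5: 0x1e9 (blk 61, set 5) → L1-HIT  vc=[]
6: 0x190 (blk 50, set 2) → MISS  vc=[]
7: 0x1cc (blk 57, set 1) → L1-HIT  vc=[]
8: 0x136 (blk 38, set 6) → MISS  vc=[]
9: 0x133 (blk 38, set 6) → L1-HIT  vc=[]
10: 0x1ce (blk 57, set 1) → L1-HIT  vc=[]
11: 0x57 (blk 10, set 2) → MISS  vc=[50]
12: 0x93 (blk 18, set 2) → MISS  vc=[50, 10]
13: 0x55 (blk 10, set 2) → VC-HIT  vc=[50, 18]
14: 0x49 (blk 9, set 1) → MISS  vc=[50, 18, 57]
15: 0x88 (blk 17, set 1) → MISS  vc=[50, 18, 57, 9]
16: 0x4f (blk 9, set 1) → VC-HIT  vc=[50, 18, 57, 17]

MISSES = 8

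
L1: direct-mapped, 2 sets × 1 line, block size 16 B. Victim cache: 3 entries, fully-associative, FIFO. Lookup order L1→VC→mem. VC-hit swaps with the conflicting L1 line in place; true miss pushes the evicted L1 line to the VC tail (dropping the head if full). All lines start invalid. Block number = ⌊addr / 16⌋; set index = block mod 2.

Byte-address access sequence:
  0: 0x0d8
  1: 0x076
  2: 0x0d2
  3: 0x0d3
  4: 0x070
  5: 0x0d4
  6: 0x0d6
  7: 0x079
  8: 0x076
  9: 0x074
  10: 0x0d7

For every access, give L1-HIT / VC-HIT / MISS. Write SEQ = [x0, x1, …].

SEQ = [MISS, MISS, VC-HIT, L1-HIT, VC-HIT, VC-HIT, L1-HIT, VC-HIT, L1-HIT, L1-HIT, VC-HIT]

0: 0xd8 (blk 13, set 1) → MISS  vc=[]
1: 0x76 (blk 7, set 1) → MISS  vc=[13]
2: 0xd2 (blk 13, set 1) → VC-HIT  vc=[7]
3: 0xd3 (blk 13, set 1) → L1-HIT  vc=[7]
4: 0x70 (blk 7, set 1) → VC-HIT  vc=[13]
5: 0xd4 (blk 13, set 1) → VC-HIT  vc=[7]
6: 0xd6 (blk 13, set 1) → L1-HIT  vc=[7]
7: 0x79 (blk 7, set 1) → VC-HIT  vc=[13]
8: 0x76 (blk 7, set 1) → L1-HIT  vc=[13]
9: 0x74 (blk 7, set 1) → L1-HIT  vc=[13]
10: 0xd7 (blk 13, set 1) → VC-HIT  vc=[7]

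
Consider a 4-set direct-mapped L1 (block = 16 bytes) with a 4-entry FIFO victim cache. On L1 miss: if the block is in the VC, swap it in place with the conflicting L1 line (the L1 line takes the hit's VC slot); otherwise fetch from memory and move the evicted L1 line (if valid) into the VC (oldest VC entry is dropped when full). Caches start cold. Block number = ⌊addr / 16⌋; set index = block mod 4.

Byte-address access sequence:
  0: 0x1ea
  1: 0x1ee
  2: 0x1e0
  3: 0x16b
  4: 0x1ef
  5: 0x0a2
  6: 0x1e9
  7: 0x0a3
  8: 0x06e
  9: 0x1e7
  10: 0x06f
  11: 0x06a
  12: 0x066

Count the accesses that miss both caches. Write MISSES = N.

  [0] addr=0x1ea blk=30 s=2: MISS | VC []
  [1] addr=0x1ee blk=30 s=2: L1-HIT | VC []
  [2] addr=0x1e0 blk=30 s=2: L1-HIT | VC []
  [3] addr=0x16b blk=22 s=2: MISS | VC [30]
  [4] addr=0x1ef blk=30 s=2: VC-HIT | VC [22]
  [5] addr=0xa2 blk=10 s=2: MISS | VC [22, 30]
  [6] addr=0x1e9 blk=30 s=2: VC-HIT | VC [22, 10]
  [7] addr=0xa3 blk=10 s=2: VC-HIT | VC [22, 30]
  [8] addr=0x6e blk=6 s=2: MISS | VC [22, 30, 10]
  [9] addr=0x1e7 blk=30 s=2: VC-HIT | VC [22, 6, 10]
  [10] addr=0x6f blk=6 s=2: VC-HIT | VC [22, 30, 10]
  [11] addr=0x6a blk=6 s=2: L1-HIT | VC [22, 30, 10]
  [12] addr=0x66 blk=6 s=2: L1-HIT | VC [22, 30, 10]

MISSES = 4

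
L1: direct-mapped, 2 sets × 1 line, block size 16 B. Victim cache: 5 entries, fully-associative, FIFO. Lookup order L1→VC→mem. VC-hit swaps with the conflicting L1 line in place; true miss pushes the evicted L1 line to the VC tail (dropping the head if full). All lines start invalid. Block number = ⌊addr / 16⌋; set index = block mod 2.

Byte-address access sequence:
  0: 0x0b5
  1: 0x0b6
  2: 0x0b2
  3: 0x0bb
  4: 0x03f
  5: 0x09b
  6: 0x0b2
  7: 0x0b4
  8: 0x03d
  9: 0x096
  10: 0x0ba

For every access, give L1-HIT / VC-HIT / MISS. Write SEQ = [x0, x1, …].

0: 0xb5 (blk 11, set 1) → MISS  vc=[]
1: 0xb6 (blk 11, set 1) → L1-HIT  vc=[]
2: 0xb2 (blk 11, set 1) → L1-HIT  vc=[]
3: 0xbb (blk 11, set 1) → L1-HIT  vc=[]
4: 0x3f (blk 3, set 1) → MISS  vc=[11]
5: 0x9b (blk 9, set 1) → MISS  vc=[11, 3]
6: 0xb2 (blk 11, set 1) → VC-HIT  vc=[9, 3]
7: 0xb4 (blk 11, set 1) → L1-HIT  vc=[9, 3]
8: 0x3d (blk 3, set 1) → VC-HIT  vc=[9, 11]
9: 0x96 (blk 9, set 1) → VC-HIT  vc=[3, 11]
10: 0xba (blk 11, set 1) → VC-HIT  vc=[3, 9]

SEQ = [MISS, L1-HIT, L1-HIT, L1-HIT, MISS, MISS, VC-HIT, L1-HIT, VC-HIT, VC-HIT, VC-HIT]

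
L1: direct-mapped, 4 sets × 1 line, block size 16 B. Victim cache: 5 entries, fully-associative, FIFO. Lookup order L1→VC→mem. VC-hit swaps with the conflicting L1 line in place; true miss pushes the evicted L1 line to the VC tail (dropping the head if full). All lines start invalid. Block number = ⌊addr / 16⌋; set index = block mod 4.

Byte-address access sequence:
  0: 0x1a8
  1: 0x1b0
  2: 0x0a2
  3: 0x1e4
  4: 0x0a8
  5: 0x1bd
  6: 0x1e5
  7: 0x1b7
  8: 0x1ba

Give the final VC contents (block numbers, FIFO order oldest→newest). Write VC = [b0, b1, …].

#0 0x1a8→b26/s2 MISS; vc=[]
#1 0x1b0→b27/s3 MISS; vc=[]
#2 0xa2→b10/s2 MISS; vc=[26]
#3 0x1e4→b30/s2 MISS; vc=[26,10]
#4 0xa8→b10/s2 VC-HIT; vc=[26,30]
#5 0x1bd→b27/s3 L1-HIT; vc=[26,30]
#6 0x1e5→b30/s2 VC-HIT; vc=[26,10]
#7 0x1b7→b27/s3 L1-HIT; vc=[26,10]
#8 0x1ba→b27/s3 L1-HIT; vc=[26,10]

VC = [26, 10]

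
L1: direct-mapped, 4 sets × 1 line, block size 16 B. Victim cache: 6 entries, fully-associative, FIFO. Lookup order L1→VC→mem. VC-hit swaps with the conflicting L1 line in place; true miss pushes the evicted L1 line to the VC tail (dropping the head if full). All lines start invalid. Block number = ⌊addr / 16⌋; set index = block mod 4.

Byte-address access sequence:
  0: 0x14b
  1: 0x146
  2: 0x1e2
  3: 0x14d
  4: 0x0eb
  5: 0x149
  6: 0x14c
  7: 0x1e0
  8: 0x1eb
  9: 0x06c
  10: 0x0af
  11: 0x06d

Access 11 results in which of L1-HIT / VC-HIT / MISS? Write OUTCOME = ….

#0 0x14b→b20/s0 MISS; vc=[]
#1 0x146→b20/s0 L1-HIT; vc=[]
#2 0x1e2→b30/s2 MISS; vc=[]
#3 0x14d→b20/s0 L1-HIT; vc=[]
#4 0xeb→b14/s2 MISS; vc=[30]
#5 0x149→b20/s0 L1-HIT; vc=[30]
#6 0x14c→b20/s0 L1-HIT; vc=[30]
#7 0x1e0→b30/s2 VC-HIT; vc=[14]
#8 0x1eb→b30/s2 L1-HIT; vc=[14]
#9 0x6c→b6/s2 MISS; vc=[14,30]
#10 0xaf→b10/s2 MISS; vc=[14,30,6]
#11 0x6d→b6/s2 VC-HIT; vc=[14,30,10]

OUTCOME = VC-HIT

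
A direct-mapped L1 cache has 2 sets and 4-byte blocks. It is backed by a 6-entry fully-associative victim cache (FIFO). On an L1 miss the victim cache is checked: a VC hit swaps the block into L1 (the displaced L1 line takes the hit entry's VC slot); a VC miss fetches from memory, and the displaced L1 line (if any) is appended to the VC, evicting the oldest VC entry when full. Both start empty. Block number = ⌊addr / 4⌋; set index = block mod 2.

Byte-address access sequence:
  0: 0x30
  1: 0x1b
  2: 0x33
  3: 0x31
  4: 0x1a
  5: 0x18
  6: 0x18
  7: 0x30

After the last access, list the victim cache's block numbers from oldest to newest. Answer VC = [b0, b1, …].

0: 0x30 (blk 12, set 0) → MISS  vc=[]
1: 0x1b (blk 6, set 0) → MISS  vc=[12]
2: 0x33 (blk 12, set 0) → VC-HIT  vc=[6]
3: 0x31 (blk 12, set 0) → L1-HIT  vc=[6]
4: 0x1a (blk 6, set 0) → VC-HIT  vc=[12]
5: 0x18 (blk 6, set 0) → L1-HIT  vc=[12]
6: 0x18 (blk 6, set 0) → L1-HIT  vc=[12]
7: 0x30 (blk 12, set 0) → VC-HIT  vc=[6]

VC = [6]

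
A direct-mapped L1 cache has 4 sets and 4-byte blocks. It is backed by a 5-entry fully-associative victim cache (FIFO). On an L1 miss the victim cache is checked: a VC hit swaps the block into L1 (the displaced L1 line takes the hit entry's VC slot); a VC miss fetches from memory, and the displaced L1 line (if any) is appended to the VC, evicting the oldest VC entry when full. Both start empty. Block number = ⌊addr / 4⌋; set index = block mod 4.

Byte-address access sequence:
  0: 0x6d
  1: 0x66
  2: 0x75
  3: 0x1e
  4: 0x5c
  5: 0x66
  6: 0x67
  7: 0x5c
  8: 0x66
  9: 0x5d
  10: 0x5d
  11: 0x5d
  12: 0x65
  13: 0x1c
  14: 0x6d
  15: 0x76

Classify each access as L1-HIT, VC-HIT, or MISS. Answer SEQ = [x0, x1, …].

0: 0x6d (blk 27, set 3) → MISS  vc=[]
1: 0x66 (blk 25, set 1) → MISS  vc=[]
2: 0x75 (blk 29, set 1) → MISS  vc=[25]
3: 0x1e (blk 7, set 3) → MISS  vc=[25, 27]
4: 0x5c (blk 23, set 3) → MISS  vc=[25, 27, 7]
5: 0x66 (blk 25, set 1) → VC-HIT  vc=[29, 27, 7]
6: 0x67 (blk 25, set 1) → L1-HIT  vc=[29, 27, 7]
7: 0x5c (blk 23, set 3) → L1-HIT  vc=[29, 27, 7]
8: 0x66 (blk 25, set 1) → L1-HIT  vc=[29, 27, 7]
9: 0x5d (blk 23, set 3) → L1-HIT  vc=[29, 27, 7]
10: 0x5d (blk 23, set 3) → L1-HIT  vc=[29, 27, 7]
11: 0x5d (blk 23, set 3) → L1-HIT  vc=[29, 27, 7]
12: 0x65 (blk 25, set 1) → L1-HIT  vc=[29, 27, 7]
13: 0x1c (blk 7, set 3) → VC-HIT  vc=[29, 27, 23]
14: 0x6d (blk 27, set 3) → VC-HIT  vc=[29, 7, 23]
15: 0x76 (blk 29, set 1) → VC-HIT  vc=[25, 7, 23]

SEQ = [MISS, MISS, MISS, MISS, MISS, VC-HIT, L1-HIT, L1-HIT, L1-HIT, L1-HIT, L1-HIT, L1-HIT, L1-HIT, VC-HIT, VC-HIT, VC-HIT]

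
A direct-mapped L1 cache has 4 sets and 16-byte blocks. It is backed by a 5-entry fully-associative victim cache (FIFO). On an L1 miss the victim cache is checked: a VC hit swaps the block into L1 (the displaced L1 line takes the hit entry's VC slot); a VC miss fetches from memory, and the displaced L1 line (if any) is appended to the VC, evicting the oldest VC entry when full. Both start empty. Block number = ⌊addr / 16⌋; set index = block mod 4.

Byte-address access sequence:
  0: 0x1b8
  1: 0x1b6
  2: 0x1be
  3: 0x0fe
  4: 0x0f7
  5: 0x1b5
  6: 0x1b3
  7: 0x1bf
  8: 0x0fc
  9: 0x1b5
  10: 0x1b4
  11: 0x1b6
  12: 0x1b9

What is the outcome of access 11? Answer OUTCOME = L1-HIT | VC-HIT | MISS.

OUTCOME = L1-HIT

  [0] addr=0x1b8 blk=27 s=3: MISS | VC []
  [1] addr=0x1b6 blk=27 s=3: L1-HIT | VC []
  [2] addr=0x1be blk=27 s=3: L1-HIT | VC []
  [3] addr=0xfe blk=15 s=3: MISS | VC [27]
  [4] addr=0xf7 blk=15 s=3: L1-HIT | VC [27]
  [5] addr=0x1b5 blk=27 s=3: VC-HIT | VC [15]
  [6] addr=0x1b3 blk=27 s=3: L1-HIT | VC [15]
  [7] addr=0x1bf blk=27 s=3: L1-HIT | VC [15]
  [8] addr=0xfc blk=15 s=3: VC-HIT | VC [27]
  [9] addr=0x1b5 blk=27 s=3: VC-HIT | VC [15]
  [10] addr=0x1b4 blk=27 s=3: L1-HIT | VC [15]
  [11] addr=0x1b6 blk=27 s=3: L1-HIT | VC [15]
  [12] addr=0x1b9 blk=27 s=3: L1-HIT | VC [15]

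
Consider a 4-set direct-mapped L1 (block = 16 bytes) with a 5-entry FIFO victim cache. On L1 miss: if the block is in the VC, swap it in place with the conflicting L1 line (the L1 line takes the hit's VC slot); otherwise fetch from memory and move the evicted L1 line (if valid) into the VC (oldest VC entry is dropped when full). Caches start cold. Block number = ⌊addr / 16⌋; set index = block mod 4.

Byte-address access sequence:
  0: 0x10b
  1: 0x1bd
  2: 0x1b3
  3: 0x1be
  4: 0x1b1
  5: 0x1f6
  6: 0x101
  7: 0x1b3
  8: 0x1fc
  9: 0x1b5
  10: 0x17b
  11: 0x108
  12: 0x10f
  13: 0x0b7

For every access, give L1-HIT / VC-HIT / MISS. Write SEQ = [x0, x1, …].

  [0] addr=0x10b blk=16 s=0: MISS | VC []
  [1] addr=0x1bd blk=27 s=3: MISS | VC []
  [2] addr=0x1b3 blk=27 s=3: L1-HIT | VC []
  [3] addr=0x1be blk=27 s=3: L1-HIT | VC []
  [4] addr=0x1b1 blk=27 s=3: L1-HIT | VC []
  [5] addr=0x1f6 blk=31 s=3: MISS | VC [27]
  [6] addr=0x101 blk=16 s=0: L1-HIT | VC [27]
  [7] addr=0x1b3 blk=27 s=3: VC-HIT | VC [31]
  [8] addr=0x1fc blk=31 s=3: VC-HIT | VC [27]
  [9] addr=0x1b5 blk=27 s=3: VC-HIT | VC [31]
  [10] addr=0x17b blk=23 s=3: MISS | VC [31, 27]
  [11] addr=0x108 blk=16 s=0: L1-HIT | VC [31, 27]
  [12] addr=0x10f blk=16 s=0: L1-HIT | VC [31, 27]
  [13] addr=0xb7 blk=11 s=3: MISS | VC [31, 27, 23]

SEQ = [MISS, MISS, L1-HIT, L1-HIT, L1-HIT, MISS, L1-HIT, VC-HIT, VC-HIT, VC-HIT, MISS, L1-HIT, L1-HIT, MISS]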